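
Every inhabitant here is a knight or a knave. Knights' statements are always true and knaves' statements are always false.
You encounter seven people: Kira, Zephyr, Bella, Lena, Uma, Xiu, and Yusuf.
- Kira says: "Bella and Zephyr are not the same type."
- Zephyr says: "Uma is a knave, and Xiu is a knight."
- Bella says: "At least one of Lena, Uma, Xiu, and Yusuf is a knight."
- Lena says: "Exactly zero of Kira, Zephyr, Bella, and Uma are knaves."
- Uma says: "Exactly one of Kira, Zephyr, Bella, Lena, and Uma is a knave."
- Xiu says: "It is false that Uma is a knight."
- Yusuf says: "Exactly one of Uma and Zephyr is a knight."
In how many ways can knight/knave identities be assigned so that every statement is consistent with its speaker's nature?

1

Consistent assignments:
  Kira=knave, Zephyr=knight, Bella=knight, Lena=knave, Uma=knave, Xiu=knight, Yusuf=knight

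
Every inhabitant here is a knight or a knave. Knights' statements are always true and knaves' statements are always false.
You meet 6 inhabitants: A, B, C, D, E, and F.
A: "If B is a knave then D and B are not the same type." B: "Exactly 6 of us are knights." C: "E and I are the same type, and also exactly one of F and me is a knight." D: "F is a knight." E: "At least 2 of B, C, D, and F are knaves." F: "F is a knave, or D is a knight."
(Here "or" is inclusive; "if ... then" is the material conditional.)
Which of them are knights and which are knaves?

Knights: A, D, E, and F. Knaves: B and C.

A (knight): "if B is a knave then D and B are not the same type" — true. ✓
B is a knave; "exactly 6 of us are knights" is False, as required.
C is a knave, and the claim "E and I are the same type, and also exactly one of F and me is a knight" is indeed False.
D is a knight; "F is a knight" is true, as required.
As a knight, E's statement "at least 2 of B, C, D, and F are knaves" should be true; it is.
F is a knight, so "F is a knave, or D is a knight" must be true — and it is.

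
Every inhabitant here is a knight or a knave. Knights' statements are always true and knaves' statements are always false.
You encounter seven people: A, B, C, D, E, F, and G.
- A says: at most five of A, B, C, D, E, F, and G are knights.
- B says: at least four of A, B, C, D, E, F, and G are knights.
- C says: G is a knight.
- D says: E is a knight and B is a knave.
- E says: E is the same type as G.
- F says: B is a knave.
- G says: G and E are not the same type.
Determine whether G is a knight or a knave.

Consistent assignments: {A=knight, B=knight, C=knight, D=knave, E=knave, F=knave, G=knight}
In every consistent assignment, G is a knight.

G is a knight.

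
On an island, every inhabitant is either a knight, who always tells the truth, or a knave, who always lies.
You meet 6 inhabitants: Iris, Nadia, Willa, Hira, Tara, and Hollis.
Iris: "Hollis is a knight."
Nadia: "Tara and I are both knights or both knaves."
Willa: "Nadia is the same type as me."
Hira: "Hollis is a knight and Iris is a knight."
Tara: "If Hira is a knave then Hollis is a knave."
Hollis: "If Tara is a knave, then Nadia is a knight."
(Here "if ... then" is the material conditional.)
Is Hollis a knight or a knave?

Hollis is a knight.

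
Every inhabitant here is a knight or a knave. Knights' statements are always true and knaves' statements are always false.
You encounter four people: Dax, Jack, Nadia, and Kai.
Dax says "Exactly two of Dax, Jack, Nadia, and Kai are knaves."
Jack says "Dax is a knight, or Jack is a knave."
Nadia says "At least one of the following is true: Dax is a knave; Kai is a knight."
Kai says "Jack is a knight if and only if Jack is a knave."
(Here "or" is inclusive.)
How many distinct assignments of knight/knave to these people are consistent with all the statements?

1

Consistent assignments:
  Dax=knight, Jack=knight, Nadia=knave, Kai=knave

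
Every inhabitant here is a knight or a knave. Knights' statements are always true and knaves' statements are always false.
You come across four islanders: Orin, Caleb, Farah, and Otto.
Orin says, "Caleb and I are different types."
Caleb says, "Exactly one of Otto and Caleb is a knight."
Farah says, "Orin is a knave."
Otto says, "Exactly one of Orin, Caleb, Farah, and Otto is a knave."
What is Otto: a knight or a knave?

Otto is a knave.

Consistent assignments: {Orin=knight, Caleb=knave, Farah=knave, Otto=knave}; {Orin=knave, Caleb=knave, Farah=knight, Otto=knave}
In every consistent assignment, Otto is a knave.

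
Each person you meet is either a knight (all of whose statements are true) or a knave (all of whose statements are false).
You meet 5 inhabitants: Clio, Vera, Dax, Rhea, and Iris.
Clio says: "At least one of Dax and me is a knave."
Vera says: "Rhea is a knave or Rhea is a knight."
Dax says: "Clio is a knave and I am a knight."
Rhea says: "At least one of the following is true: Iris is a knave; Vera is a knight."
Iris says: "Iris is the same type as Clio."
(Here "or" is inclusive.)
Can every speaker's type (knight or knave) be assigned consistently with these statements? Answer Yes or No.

Yes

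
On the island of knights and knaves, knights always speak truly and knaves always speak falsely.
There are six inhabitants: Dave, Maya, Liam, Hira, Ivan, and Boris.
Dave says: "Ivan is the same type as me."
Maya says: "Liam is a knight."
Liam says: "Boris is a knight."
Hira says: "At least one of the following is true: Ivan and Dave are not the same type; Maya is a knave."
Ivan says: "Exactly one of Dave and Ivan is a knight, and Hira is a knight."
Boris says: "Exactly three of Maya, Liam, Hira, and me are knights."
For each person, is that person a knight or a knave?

Knights: Hira and Ivan. Knaves: Dave, Maya, Liam, and Boris.

Dave (knave): "Ivan is the same type as me" — false. ✓
Maya is a knave, and the claim "Liam is a knight" is indeed false.
Liam is a knave, so "Boris is a knight" must be false — and it is.
As a knight, Hira's statement "at least one of the following is true: Ivan and Dave are not the same type; Maya is a knave" should be true; it is.
Ivan (knight): "exactly one of Dave and Ivan is a knight, and Hira is a knight" — true. ✓
Boris (knave): "exactly three of Maya, Liam, Hira, and me are knights" — false. ✓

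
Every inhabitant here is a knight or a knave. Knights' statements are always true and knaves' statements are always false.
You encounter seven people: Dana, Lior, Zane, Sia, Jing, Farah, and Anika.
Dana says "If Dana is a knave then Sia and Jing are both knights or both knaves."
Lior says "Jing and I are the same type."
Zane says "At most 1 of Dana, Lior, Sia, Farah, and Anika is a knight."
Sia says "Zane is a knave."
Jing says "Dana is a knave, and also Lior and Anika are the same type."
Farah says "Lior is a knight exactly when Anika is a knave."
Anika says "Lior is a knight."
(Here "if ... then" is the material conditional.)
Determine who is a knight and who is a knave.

Dana is a knave, Lior is a knave, Zane is a knight, Sia is a knave, Jing is a knight, Farah is a knave, and Anika is a knave.

Dana is a knave, so "if Dana is a knave then Sia and Jing are both knights or both knaves" must be false — and it is.
Lior is a knave, so "Jing and I are the same type" must be false — and it is.
As a knight, Zane's statement "at most 1 of Dana, Lior, Sia, Farah, and Anika is a knight" should be True; it is.
Sia is a knave, so "Zane is a knave" must be false — and it is.
Since Jing is a knight, "Dana is a knave, and also Lior and Anika are the same type" needs to be True, which holds.
Farah is a knave; "Lior is a knight exactly when Anika is a knave" is false, as required.
Anika is a knave, and the claim "Lior is a knight" is indeed false.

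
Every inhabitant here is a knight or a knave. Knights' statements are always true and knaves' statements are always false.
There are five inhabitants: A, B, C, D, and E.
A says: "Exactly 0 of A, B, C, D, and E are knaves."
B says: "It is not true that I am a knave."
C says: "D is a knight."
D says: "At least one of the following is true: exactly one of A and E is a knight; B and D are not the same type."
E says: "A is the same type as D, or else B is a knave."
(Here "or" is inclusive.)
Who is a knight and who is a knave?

A is a knave, B is a knave, C is a knight, D is a knight, and E is a knight.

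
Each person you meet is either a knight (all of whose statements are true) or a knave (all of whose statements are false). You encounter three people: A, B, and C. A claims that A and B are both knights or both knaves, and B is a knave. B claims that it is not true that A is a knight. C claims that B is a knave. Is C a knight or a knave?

C is a knave.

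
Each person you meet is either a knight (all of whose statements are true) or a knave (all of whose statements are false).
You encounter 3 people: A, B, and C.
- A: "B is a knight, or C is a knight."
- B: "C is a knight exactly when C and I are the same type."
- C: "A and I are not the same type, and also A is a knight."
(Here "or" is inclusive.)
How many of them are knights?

The unique consistent assignment is A=knave, B=knave, C=knave.
That has 0 knights.

0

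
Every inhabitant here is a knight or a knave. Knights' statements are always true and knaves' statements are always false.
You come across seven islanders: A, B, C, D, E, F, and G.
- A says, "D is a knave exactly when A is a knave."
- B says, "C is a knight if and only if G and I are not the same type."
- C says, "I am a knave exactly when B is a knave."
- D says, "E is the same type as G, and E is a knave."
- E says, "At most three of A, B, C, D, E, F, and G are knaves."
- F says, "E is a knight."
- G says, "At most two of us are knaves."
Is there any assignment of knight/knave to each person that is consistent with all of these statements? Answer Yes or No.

Yes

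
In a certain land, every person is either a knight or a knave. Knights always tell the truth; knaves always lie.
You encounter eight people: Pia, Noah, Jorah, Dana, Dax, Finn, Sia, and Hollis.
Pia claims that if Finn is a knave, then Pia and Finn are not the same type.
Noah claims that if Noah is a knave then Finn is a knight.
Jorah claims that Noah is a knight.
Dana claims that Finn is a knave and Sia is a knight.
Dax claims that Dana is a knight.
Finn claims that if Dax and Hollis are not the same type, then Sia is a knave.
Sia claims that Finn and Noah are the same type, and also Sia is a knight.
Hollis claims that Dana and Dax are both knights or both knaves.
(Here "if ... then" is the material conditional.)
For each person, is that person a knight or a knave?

Pia is a knight, Noah is a knight, Jorah is a knight, Dana is a knave, Dax is a knave, Finn is a knight, Sia is a knave, and Hollis is a knight.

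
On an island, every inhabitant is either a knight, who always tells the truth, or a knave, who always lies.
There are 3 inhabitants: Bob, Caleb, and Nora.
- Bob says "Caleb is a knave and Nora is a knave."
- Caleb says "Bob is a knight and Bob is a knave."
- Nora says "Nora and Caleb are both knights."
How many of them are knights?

1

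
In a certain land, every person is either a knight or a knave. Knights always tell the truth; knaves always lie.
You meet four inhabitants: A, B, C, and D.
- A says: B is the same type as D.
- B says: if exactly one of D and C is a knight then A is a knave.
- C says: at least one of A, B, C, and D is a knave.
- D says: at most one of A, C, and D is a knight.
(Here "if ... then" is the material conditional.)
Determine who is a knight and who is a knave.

A is a knight; "B is the same type as D" is true, as required.
As a knave, B's statement "if exactly one of D and C is a knight then A is a knave" should be false; it is.
As a knight, C's statement "at least one of A, B, C, and D is a knave" should be true; it is.
D (knave): "at most one of A, C, and D is a knight" — false. ✓

A is a knight, B is a knave, C is a knight, and D is a knave.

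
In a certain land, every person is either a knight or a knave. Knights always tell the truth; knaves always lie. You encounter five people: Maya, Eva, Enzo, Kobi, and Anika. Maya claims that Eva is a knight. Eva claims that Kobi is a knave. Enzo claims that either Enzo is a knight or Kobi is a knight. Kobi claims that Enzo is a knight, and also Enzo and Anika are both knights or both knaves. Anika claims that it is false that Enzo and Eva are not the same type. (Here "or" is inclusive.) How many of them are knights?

2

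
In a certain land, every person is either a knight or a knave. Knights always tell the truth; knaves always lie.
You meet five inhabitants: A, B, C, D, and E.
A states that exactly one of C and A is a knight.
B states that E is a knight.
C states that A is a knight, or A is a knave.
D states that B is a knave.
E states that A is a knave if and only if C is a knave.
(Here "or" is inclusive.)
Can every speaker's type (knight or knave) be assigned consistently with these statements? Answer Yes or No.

No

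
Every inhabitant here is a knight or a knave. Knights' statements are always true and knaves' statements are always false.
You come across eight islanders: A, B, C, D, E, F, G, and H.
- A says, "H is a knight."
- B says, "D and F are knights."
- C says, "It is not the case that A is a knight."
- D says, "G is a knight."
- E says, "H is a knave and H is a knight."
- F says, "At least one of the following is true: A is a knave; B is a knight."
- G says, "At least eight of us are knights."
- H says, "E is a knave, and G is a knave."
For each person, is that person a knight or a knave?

A is a knight, B is a knave, C is a knave, D is a knave, E is a knave, F is a knave, G is a knave, and H is a knight.

As a knight, A's statement "H is a knight" should be true; it is.
B is a knave; "D and F are knights" is false, as required.
C is a knave; "it is not the case that A is a knight" is false, as required.
D is a knave; "G is a knight" is false, as required.
E is a knave, and the claim "H is a knave and H is a knight" is indeed false.
As a knave, F's statement "at least one of the following is true: A is a knave; B is a knight" should be false; it is.
G is a knave; "at least eight of us are knights" is false, as required.
H is a knight, and the claim "E is a knave, and G is a knave" is indeed true.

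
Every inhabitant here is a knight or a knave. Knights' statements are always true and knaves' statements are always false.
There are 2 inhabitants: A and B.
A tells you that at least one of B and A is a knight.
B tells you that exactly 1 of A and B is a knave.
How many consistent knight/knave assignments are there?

1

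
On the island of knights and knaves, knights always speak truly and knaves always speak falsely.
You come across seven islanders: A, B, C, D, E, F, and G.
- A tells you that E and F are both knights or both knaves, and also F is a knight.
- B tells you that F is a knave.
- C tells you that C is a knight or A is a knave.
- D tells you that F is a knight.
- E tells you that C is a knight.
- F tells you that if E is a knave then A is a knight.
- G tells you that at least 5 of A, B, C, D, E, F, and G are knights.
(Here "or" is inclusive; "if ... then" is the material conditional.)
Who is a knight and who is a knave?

A is a knight, B is a knave, C is a knight, D is a knight, E is a knight, F is a knight, and G is a knight.

Since A is a knight, "E and F are both knights or both knaves, and also F is a knight" needs to be true, which holds.
B is a knave, and the claim "F is a knave" is indeed False.
C is a knight, so "C is a knight or A is a knave" must be true — and it is.
Since D is a knight, "F is a knight" needs to be true, which holds.
E is a knight; "C is a knight" is true, as required.
F (knight): "if E is a knave then A is a knight" — true. ✓
G is a knight, and the claim "at least 5 of A, B, C, D, E, F, and G are knights" is indeed true.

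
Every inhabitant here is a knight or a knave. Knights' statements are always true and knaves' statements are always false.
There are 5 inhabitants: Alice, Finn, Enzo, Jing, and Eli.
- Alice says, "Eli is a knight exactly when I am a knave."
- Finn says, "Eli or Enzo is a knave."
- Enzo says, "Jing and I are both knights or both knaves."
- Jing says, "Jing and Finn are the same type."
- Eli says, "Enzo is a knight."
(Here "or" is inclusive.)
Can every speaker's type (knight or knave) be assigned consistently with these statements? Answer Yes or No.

Yes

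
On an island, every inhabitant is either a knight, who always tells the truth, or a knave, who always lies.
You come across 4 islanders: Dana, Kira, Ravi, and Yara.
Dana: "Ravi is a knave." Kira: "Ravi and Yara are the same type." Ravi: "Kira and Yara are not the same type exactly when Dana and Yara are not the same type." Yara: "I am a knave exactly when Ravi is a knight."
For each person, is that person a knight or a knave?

Suppose Dana is a knave. Then Dana's statement "Ravi is a knave" would have to be false. Checking the 8 ways to assign the others, none is consistent with every speaker.
(For instance, with Kira=knave, Ravi=knave, Yara=knight, Dana's claim "Ravi is a knave" comes out true where it would need to be false.)
So Dana must be a knight, making "Ravi is a knave" true. Taking Dana=knight, Kira=knave, Ravi=knave, Yara=knight, each remaining statement checks out:
  Kira (knave): "Ravi and Yara are the same type" — false. ✓
  Ravi (knave): "Kira and Yara are not the same type exactly when Dana and Yara are not the same type" — false. ✓
  Yara (knight): "I am a knave exactly when Ravi is a knight" — true. ✓
This is the unique consistent assignment.

Dana is a knight, Kira is a knave, Ravi is a knave, and Yara is a knight.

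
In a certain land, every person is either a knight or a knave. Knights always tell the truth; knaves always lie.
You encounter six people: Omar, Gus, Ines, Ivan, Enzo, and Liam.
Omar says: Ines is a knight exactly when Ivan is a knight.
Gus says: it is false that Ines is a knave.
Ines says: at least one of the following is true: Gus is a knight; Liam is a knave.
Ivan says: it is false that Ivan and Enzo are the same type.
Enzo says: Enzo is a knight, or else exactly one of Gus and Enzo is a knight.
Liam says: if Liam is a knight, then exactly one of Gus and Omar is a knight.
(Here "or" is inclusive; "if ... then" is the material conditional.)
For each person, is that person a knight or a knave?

Knights: Omar and Liam. Knaves: Gus, Ines, Ivan, and Enzo.

Omar is a knight, and the claim "Ines is a knight exactly when Ivan is a knight" is indeed True.
Gus is a knave, and the claim "it is false that Ines is a knave" is indeed false.
Since Ines is a knave, "at least one of the following is true: Gus is a knight; Liam is a knave" needs to be false, which holds.
As a knave, Ivan's statement "it is false that Ivan and Enzo are the same type" should be false; it is.
Since Enzo is a knave, "Enzo is a knight, or else exactly one of Gus and Enzo is a knight" needs to be false, which holds.
Since Liam is a knight, "if Liam is a knight, then exactly one of Gus and Omar is a knight" needs to be True, which holds.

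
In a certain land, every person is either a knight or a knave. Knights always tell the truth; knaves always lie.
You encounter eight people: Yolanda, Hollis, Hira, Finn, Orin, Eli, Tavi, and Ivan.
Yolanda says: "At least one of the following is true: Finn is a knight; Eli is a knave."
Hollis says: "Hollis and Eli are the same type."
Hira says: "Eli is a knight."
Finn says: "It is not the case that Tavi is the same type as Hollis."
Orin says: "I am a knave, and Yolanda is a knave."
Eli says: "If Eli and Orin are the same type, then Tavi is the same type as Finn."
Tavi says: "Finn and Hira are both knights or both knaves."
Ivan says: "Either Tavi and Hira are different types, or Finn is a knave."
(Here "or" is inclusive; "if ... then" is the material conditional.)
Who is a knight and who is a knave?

Knights: Yolanda, Hira, Finn, Eli, and Tavi. Knaves: Hollis, Orin, and Ivan.

Yolanda (knight): "at least one of the following is true: Finn is a knight; Eli is a knave" — True. ✓
As a knave, Hollis's statement "Hollis and Eli are the same type" should be false; it is.
Hira is a knight; "Eli is a knight" is True, as required.
Finn is a knight, and the claim "it is not the case that Tavi is the same type as Hollis" is indeed True.
Orin (knave): "I am a knave, and Yolanda is a knave" — false. ✓
Eli (knight): "if Eli and Orin are the same type, then Tavi is the same type as Finn" — True. ✓
Tavi (knight): "Finn and Hira are both knights or both knaves" — True. ✓
Ivan is a knave; "either Tavi and Hira are different types, or Finn is a knave" is false, as required.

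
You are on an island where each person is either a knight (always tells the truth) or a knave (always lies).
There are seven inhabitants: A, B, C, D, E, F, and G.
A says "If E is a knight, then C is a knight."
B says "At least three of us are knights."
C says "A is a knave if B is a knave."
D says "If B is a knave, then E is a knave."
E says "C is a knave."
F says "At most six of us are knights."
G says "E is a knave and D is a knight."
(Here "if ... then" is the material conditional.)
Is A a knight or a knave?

A is a knight.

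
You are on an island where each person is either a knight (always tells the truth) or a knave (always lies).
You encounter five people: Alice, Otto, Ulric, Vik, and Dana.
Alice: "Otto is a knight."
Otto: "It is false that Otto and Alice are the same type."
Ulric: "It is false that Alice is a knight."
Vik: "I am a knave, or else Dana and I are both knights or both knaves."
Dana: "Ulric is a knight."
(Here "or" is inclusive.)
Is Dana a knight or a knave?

Consistent assignments: {Alice=knave, Otto=knave, Ulric=knight, Vik=knight, Dana=knight}
In every consistent assignment, Dana is a knight.

Dana is a knight.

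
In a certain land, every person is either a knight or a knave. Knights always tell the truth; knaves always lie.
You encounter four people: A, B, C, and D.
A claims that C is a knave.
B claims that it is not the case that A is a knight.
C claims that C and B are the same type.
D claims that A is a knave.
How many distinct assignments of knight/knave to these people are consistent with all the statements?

Consistent assignments:
  A=knave, B=knight, C=knight, D=knight

1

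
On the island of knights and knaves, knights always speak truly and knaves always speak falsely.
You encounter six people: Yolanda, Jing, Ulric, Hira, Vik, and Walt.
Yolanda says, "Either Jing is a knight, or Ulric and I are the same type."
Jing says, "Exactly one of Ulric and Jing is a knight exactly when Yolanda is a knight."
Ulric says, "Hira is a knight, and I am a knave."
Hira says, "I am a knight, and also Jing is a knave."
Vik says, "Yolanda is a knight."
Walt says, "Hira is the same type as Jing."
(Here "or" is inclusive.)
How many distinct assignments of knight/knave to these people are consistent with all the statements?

Consistent assignments:
  Yolanda=knight, Jing=knight, Ulric=knave, Hira=knave, Vik=knight, Walt=knave

1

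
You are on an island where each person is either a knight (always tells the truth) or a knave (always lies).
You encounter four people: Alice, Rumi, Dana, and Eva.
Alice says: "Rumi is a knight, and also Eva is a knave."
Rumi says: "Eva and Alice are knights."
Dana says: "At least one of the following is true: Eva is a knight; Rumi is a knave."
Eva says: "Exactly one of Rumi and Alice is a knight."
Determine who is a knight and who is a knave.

Suppose Alice is a knight. Then Alice's statement "Rumi is a knight, and also Eva is a knave" would have to be true. Checking the 8 ways to assign the others, none is consistent with every speaker.
(For instance, with Rumi=knave, Dana=knight, Eva=knave, Alice's claim "Rumi is a knight, and also Eva is a knave" comes out false where it would need to be true.)
So Alice must be a knave, making "Rumi is a knight, and also Eva is a knave" false. Taking Alice=knave, Rumi=knave, Dana=knight, Eva=knave, each remaining statement checks out:
  Rumi (knave): "Eva and Alice are knights" — false. ✓
  Dana (knight): "at least one of the following is true: Eva is a knight; Rumi is a knave" — true. ✓
  Eva (knave): "exactly one of Rumi and Alice is a knight" — false. ✓
This is the unique consistent assignment.

Alice is a knave, Rumi is a knave, Dana is a knight, and Eva is a knave.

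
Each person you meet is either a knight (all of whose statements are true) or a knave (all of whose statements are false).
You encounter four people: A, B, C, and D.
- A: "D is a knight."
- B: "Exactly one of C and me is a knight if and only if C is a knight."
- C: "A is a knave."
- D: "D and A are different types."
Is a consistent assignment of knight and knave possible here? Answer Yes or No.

No

Checking all 16 assignments, each has at least one speaker whose statement's truth value contradicts their type.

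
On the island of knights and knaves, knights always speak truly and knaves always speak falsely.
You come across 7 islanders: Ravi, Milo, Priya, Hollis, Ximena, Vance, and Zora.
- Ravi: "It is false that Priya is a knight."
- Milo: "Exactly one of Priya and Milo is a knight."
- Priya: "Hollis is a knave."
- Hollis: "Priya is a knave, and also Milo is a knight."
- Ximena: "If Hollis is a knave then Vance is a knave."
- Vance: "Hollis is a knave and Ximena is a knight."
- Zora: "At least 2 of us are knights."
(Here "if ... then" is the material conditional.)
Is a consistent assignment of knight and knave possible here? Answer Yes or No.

Yes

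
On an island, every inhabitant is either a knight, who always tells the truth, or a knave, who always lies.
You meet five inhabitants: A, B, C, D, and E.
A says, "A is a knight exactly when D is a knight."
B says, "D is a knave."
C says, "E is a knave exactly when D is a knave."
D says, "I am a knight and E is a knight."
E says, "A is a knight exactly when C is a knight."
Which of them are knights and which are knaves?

A is a knight, B is a knave, C is a knight, D is a knight, and E is a knight.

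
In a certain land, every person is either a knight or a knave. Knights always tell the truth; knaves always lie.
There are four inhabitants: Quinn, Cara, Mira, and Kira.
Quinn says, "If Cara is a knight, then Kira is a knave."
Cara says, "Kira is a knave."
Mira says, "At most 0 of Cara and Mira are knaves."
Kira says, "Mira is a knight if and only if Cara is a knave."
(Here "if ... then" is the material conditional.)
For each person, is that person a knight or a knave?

Quinn is a knight, Cara is a knight, Mira is a knight, and Kira is a knave.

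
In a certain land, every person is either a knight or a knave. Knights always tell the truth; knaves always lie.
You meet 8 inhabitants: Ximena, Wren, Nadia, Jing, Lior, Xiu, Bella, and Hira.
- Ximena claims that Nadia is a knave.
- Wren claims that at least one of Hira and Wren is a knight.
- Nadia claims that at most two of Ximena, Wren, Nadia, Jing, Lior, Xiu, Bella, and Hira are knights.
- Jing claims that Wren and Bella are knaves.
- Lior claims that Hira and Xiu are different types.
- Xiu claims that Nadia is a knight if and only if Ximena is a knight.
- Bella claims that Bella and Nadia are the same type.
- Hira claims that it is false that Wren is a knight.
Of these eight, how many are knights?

2

The unique consistent assignment is Ximena=knave, Wren=knight, Nadia=knight, Jing=knave, Lior=knave, Xiu=knave, Bella=knave, Hira=knave.
That has 2 knights.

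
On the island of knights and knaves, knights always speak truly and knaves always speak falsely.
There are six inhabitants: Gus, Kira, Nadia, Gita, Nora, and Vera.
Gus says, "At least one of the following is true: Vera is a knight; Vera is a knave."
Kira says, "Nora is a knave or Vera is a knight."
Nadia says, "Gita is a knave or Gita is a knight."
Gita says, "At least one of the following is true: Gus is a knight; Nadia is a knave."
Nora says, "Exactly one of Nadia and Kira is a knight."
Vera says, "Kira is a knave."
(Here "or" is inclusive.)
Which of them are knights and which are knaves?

As a knight, Gus's statement "at least one of the following is true: Vera is a knight; Vera is a knave" should be true; it is.
Kira is a knight, and the claim "Nora is a knave or Vera is a knight" is indeed true.
Nadia (knight): "Gita is a knave or Gita is a knight" — true. ✓
Gita (knight): "at least one of the following is true: Gus is a knight; Nadia is a knave" — true. ✓
As a knave, Nora's statement "exactly one of Nadia and Kira is a knight" should be false; it is.
Vera (knave): "Kira is a knave" — false. ✓

Knights: Gus, Kira, Nadia, and Gita. Knaves: Nora and Vera.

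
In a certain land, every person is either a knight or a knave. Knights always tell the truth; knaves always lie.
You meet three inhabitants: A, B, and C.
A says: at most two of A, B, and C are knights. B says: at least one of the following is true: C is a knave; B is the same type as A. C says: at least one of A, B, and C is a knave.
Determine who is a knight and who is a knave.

A is a knight, B is a knave, and C is a knight.

A is a knight; "at most two of A, B, and C are knights" is true, as required.
Since B is a knave, "at least one of the following is true: C is a knave; B is the same type as A" needs to be False, which holds.
C is a knight, and the claim "at least one of A, B, and C is a knave" is indeed true.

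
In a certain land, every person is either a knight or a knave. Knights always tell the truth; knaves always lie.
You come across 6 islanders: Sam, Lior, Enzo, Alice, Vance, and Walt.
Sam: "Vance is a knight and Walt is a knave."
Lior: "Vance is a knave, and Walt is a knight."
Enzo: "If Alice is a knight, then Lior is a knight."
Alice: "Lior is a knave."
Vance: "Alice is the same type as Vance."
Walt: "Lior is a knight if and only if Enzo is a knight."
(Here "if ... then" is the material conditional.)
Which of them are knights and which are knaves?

Sam is a knave, Lior is a knave, Enzo is a knave, Alice is a knight, Vance is a knight, and Walt is a knight.

Since Sam is a knave, "Vance is a knight and Walt is a knave" needs to be False, which holds.
Lior is a knave, and the claim "Vance is a knave, and Walt is a knight" is indeed False.
Enzo is a knave, so "if Alice is a knight, then Lior is a knight" must be False — and it is.
Alice is a knight; "Lior is a knave" is true, as required.
Vance is a knight; "Alice is the same type as Vance" is true, as required.
Walt (knight): "Lior is a knight if and only if Enzo is a knight" — true. ✓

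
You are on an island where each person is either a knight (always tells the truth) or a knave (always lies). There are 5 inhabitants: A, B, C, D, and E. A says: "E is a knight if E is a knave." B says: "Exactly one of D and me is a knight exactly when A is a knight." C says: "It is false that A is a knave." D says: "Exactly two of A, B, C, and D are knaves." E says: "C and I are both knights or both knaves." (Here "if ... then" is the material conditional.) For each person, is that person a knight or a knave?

Suppose A is a knave. Then A's statement "E is a knight if E is a knave" would have to be false. Checking the 16 ways to assign the others, none is consistent with every speaker.
(For instance, with B=knight, C=knight, D=knave, E=knight, A's claim "E is a knight if E is a knave" comes out true where it would need to be false.)
So A must be a knight, making "E is a knight if E is a knave" true. Taking A=knight, B=knight, C=knight, D=knave, E=knight, each remaining statement checks out:
  B (knight): "exactly one of D and me is a knight exactly when A is a knight" — true. ✓
  C (knight): "it is false that A is a knave" — true. ✓
  D (knave): "exactly two of A, B, C, and D are knaves" — false. ✓
  E (knight): "C and I are both knights or both knaves" — true. ✓
This is the unique consistent assignment.

A is a knight, B is a knight, C is a knight, D is a knave, and E is a knight.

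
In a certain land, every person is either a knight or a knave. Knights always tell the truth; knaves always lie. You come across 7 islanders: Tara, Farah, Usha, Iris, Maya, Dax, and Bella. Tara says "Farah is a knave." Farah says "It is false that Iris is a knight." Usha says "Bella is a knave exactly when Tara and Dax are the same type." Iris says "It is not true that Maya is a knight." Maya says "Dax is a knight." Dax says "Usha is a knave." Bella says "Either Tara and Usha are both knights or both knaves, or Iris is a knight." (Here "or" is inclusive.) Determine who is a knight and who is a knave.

Knights: Tara, Usha, Iris, and Bella. Knaves: Farah, Maya, and Dax.

Tara is a knight; "Farah is a knave" is True, as required.
Farah is a knave, so "it is false that Iris is a knight" must be False — and it is.
Usha is a knight, so "Bella is a knave exactly when Tara and Dax are the same type" must be True — and it is.
Iris is a knight, and the claim "it is not true that Maya is a knight" is indeed True.
Maya is a knave; "Dax is a knight" is False, as required.
As a knave, Dax's statement "Usha is a knave" should be False; it is.
Bella is a knight, and the claim "either Tara and Usha are both knights or both knaves, or Iris is a knight" is indeed True.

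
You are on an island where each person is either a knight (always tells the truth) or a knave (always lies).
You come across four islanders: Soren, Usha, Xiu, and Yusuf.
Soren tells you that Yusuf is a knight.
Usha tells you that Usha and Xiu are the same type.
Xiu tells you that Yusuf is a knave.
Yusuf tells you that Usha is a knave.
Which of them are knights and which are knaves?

Soren is a knave, and the claim "Yusuf is a knight" is indeed False.
Usha is a knight, so "Usha and Xiu are the same type" must be true — and it is.
Xiu is a knight, so "Yusuf is a knave" must be true — and it is.
Yusuf is a knave; "Usha is a knave" is False, as required.

Soren is a knave, Usha is a knight, Xiu is a knight, and Yusuf is a knave.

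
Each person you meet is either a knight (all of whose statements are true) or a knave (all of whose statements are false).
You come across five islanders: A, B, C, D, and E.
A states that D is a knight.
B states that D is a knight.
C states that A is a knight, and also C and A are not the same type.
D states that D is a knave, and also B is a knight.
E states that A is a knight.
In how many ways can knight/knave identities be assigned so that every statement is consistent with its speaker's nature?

Consistent assignments:
  A=knave, B=knave, C=knave, D=knave, E=knave

1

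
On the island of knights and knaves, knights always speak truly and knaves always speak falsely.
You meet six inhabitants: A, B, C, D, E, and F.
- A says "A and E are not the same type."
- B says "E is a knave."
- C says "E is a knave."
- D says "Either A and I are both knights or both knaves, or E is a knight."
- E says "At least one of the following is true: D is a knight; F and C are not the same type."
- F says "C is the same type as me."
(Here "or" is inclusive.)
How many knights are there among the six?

4

The unique consistent assignment is A=knight, B=knight, C=knight, D=knave, E=knave, F=knight.
That has 4 knights.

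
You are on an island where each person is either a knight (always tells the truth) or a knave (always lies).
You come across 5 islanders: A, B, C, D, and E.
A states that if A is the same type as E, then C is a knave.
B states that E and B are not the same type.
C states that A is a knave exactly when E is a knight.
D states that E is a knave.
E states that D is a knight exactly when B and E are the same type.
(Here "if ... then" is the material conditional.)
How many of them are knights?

The unique consistent assignment is A=knight, B=knight, C=knight, D=knight, E=knave.
That has 4 knights.

4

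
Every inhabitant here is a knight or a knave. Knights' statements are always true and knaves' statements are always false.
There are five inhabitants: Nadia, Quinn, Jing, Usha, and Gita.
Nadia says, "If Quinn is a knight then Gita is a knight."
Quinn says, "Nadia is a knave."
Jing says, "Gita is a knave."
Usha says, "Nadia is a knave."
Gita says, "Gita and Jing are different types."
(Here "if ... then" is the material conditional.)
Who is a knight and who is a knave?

Knights: Nadia and Gita. Knaves: Quinn, Jing, and Usha.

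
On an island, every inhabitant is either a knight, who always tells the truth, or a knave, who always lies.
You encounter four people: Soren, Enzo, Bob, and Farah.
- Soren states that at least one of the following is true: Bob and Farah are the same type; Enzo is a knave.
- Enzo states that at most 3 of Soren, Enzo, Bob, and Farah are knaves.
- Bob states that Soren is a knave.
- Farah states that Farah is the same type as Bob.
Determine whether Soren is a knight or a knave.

Soren is a knave.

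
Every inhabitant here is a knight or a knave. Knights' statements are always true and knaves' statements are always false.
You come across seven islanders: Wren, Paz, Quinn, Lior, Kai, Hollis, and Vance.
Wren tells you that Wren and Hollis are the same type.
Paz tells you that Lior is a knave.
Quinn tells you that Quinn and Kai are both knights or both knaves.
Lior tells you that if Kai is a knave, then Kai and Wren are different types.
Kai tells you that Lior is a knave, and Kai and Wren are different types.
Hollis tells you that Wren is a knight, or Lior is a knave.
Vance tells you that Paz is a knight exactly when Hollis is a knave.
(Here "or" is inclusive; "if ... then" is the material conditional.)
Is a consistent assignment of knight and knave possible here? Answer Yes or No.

Checking all 128 assignments, each has at least one speaker whose statement's truth value contradicts their type.

No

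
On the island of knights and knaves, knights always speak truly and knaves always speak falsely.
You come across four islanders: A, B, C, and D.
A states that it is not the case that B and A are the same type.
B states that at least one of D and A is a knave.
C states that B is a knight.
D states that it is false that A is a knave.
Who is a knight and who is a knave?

A is a knight, and the claim "it is not the case that B and A are the same type" is indeed true.
B is a knave; "at least one of D and A is a knave" is false, as required.
Since C is a knave, "B is a knight" needs to be false, which holds.
D is a knight; "it is false that A is a knave" is true, as required.

Knights: A and D. Knaves: B and C.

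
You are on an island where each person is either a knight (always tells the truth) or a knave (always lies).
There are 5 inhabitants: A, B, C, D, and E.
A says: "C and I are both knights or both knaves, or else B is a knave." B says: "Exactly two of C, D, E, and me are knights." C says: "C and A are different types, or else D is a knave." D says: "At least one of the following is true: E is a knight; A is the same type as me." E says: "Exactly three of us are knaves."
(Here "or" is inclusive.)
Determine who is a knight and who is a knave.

A is a knight, B is a knight, C is a knight, D is a knave, and E is a knave.

A (knight): "C and I are both knights or both knaves, or else B is a knave" — true. ✓
B is a knight; "exactly two of C, D, E, and me are knights" is true, as required.
C is a knight, and the claim "C and A are different types, or else D is a knave" is indeed true.
As a knave, D's statement "at least one of the following is true: E is a knight; A is the same type as me" should be false; it is.
As a knave, E's statement "exactly three of us are knaves" should be false; it is.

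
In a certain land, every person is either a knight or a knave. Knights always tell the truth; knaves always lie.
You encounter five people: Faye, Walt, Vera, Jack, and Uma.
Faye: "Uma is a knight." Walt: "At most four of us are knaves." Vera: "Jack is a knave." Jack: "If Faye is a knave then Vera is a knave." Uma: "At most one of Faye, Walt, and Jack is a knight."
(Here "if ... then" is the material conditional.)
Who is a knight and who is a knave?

Knights: Walt and Jack. Knaves: Faye, Vera, and Uma.

Suppose Faye is a knight. Then Faye's statement "Uma is a knight" would have to be true. Checking the 16 ways to assign the others, none is consistent with every speaker.
(For instance, with Walt=knight, Vera=knave, Jack=knight, Uma=knave, Faye's claim "Uma is a knight" comes out false where it would need to be true.)
So Faye must be a knave, making "Uma is a knight" false. Taking Faye=knave, Walt=knight, Vera=knave, Jack=knight, Uma=knave, each remaining statement checks out:
  Walt (knight): "at most four of us are knaves" — true. ✓
  Vera (knave): "Jack is a knave" — false. ✓
  Jack (knight): "if Faye is a knave then Vera is a knave" — true. ✓
  Uma (knave): "at most one of Faye, Walt, and Jack is a knight" — false. ✓
This is the unique consistent assignment.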